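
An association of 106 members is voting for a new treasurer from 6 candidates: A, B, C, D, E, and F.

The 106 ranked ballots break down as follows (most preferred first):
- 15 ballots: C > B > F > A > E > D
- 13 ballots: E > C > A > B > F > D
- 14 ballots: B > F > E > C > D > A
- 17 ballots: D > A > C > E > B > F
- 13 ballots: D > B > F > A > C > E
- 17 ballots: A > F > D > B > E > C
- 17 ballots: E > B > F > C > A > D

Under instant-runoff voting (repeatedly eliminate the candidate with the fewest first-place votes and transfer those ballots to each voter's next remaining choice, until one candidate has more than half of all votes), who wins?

A

Round 1: A 17, B 14, C 15, D 30, E 30, F 0. F eliminated.
Round 2: A 17, B 14, C 15, D 30, E 30. B eliminated.
Round 3: A 17, C 15, D 30, E 44. C eliminated.
Round 4: A 32, D 30, E 44. D eliminated.
Round 5: A 62, E 44. A has a majority (≥54).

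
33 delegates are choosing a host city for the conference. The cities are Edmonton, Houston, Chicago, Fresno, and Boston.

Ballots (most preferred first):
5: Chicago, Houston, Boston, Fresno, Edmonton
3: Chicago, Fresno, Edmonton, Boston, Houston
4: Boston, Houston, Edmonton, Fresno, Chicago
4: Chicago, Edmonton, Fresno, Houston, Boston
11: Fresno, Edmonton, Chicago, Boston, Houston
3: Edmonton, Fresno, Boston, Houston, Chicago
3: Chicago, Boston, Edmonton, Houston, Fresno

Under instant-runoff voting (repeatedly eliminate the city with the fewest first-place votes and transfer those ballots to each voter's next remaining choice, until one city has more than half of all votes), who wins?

Round 1: Edmonton 3, Houston 0, Chicago 15, Fresno 11, Boston 4. Houston eliminated.
Round 2: Edmonton 3, Chicago 15, Fresno 11, Boston 4. Edmonton eliminated.
Round 3: Chicago 15, Fresno 14, Boston 4. Boston eliminated.
Round 4: Chicago 15, Fresno 18. Fresno has a majority (≥17).

Fresno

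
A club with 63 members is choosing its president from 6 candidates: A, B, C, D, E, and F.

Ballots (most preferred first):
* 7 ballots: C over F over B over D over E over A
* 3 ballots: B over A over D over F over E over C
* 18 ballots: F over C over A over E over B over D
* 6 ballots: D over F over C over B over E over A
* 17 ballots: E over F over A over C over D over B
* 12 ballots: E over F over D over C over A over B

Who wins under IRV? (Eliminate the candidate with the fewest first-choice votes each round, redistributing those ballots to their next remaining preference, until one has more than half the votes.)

F

Round 1: A 0, B 3, C 7, D 6, E 29, F 18. A eliminated.
Round 2: B 3, C 7, D 6, E 29, F 18. B eliminated.
Round 3: C 7, D 9, E 29, F 18. C eliminated.
Round 4: D 9, E 29, F 25. D eliminated.
Round 5: E 29, F 34. F has a majority (≥32).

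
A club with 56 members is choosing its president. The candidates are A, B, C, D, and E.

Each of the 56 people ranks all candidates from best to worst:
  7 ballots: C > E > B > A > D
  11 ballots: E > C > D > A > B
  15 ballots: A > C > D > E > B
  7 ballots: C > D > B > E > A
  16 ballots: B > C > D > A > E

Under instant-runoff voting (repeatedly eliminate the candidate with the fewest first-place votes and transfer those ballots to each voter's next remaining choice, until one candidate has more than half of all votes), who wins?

C

Round 1: A 15, B 16, C 14, D 0, E 11. D eliminated.
Round 2: A 15, B 16, C 14, E 11. E eliminated.
Round 3: A 15, B 16, C 25. A eliminated.
Round 4: B 16, C 40. C has a majority (≥29).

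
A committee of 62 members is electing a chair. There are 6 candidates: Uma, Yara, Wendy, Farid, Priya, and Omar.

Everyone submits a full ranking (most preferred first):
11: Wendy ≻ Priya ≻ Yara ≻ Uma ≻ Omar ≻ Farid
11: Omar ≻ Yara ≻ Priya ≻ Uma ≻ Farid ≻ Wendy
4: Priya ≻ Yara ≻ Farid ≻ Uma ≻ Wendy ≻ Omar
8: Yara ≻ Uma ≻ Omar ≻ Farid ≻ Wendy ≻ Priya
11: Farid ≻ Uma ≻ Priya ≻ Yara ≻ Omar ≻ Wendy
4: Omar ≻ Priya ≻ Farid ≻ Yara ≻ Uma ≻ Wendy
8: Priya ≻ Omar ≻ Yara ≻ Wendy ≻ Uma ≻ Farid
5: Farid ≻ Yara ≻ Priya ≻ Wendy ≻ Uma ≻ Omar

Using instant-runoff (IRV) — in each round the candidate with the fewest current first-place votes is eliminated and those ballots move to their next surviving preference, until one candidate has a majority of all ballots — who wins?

Round 1: Uma 0, Yara 8, Wendy 11, Farid 16, Priya 12, Omar 15. Uma eliminated.
Round 2: Yara 8, Wendy 11, Farid 16, Priya 12, Omar 15. Yara eliminated.
Round 3: Wendy 11, Farid 16, Priya 12, Omar 23. Wendy eliminated.
Round 4: Farid 16, Priya 23, Omar 23. Farid eliminated.
Round 5: Priya 39, Omar 23. Priya has a majority (≥32).

Priya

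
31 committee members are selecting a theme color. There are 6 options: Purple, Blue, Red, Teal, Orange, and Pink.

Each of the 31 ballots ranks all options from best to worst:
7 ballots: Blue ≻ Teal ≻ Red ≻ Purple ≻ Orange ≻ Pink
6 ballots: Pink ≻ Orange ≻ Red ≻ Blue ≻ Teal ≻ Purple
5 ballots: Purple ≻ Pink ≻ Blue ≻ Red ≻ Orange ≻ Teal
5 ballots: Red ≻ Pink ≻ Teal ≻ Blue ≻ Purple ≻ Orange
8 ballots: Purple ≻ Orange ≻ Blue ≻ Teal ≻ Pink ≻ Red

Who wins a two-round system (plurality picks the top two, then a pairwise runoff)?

Blue

Round 1 first-place votes: Purple 13, Blue 7, Red 5, Teal 0, Orange 0, Pink 6. Purple and Blue advance.
Runoff: Purple is ranked above Blue on 13 ballots, Blue above Purple on 18.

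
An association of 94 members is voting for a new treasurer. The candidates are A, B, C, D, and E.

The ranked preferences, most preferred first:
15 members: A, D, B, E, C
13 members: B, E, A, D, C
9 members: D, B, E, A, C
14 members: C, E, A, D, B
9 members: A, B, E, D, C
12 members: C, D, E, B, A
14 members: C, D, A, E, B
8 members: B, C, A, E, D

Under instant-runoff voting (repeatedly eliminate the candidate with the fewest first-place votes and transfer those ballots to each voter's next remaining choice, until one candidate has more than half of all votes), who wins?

Round 1: A 24, B 21, C 40, D 9, E 0. E eliminated.
Round 2: A 24, B 21, C 40, D 9. D eliminated.
Round 3: A 24, B 30, C 40. A eliminated.
Round 4: B 54, C 40. B has a majority (≥48).

B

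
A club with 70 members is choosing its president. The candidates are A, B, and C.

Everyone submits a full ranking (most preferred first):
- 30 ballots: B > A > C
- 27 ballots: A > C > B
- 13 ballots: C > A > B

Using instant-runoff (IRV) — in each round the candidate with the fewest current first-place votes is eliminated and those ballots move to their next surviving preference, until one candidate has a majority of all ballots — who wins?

A

Round 1: A 27, B 30, C 13. C eliminated.
Round 2: A 40, B 30. A has a majority (≥36).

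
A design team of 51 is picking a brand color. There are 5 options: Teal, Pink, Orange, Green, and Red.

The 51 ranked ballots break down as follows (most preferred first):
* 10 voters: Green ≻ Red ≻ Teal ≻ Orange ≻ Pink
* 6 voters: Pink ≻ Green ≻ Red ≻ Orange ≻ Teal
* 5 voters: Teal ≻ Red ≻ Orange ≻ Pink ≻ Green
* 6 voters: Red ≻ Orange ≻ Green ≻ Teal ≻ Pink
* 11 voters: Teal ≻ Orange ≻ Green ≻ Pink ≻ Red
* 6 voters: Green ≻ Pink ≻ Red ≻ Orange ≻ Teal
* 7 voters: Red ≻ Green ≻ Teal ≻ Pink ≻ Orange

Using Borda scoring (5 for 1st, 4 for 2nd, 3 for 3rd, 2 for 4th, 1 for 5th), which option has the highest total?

Green

Teal: 10×3 + 6×1 + 5×5 + 6×2 + 11×5 + 6×1 + 7×3 = 155
Pink: 10×1 + 6×5 + 5×2 + 6×1 + 11×2 + 6×4 + 7×2 = 116
Orange: 10×2 + 6×2 + 5×3 + 6×4 + 11×4 + 6×2 + 7×1 = 134
Green: 10×5 + 6×4 + 5×1 + 6×3 + 11×3 + 6×5 + 7×4 = 188
Red: 10×4 + 6×3 + 5×4 + 6×5 + 11×1 + 6×3 + 7×5 = 172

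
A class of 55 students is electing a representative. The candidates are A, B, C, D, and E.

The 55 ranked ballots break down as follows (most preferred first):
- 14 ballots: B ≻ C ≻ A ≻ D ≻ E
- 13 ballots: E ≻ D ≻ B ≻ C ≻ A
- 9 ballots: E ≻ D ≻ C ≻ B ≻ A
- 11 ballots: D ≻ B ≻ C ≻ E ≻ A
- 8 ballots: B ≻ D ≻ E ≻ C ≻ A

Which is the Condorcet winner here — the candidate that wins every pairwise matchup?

D vs A: 41–14
D vs B: 33–22
D vs C: 41–14
D vs E: 33–22
D beats every other candidate.

D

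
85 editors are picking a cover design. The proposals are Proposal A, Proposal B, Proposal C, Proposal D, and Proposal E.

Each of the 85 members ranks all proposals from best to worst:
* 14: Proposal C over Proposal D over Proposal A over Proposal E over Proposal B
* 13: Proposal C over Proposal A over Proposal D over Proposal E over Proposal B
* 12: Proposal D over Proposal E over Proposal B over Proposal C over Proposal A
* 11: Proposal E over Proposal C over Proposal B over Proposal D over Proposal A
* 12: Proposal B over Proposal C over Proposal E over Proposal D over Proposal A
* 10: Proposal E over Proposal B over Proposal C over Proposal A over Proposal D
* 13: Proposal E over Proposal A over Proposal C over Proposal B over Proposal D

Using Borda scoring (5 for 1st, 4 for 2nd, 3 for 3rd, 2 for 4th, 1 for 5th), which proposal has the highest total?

Proposal A: 14×3 + 13×4 + 12×1 + 11×1 + 12×1 + 10×2 + 13×4 = 201
Proposal B: 14×1 + 13×1 + 12×3 + 11×3 + 12×5 + 10×4 + 13×2 = 222
Proposal C: 14×5 + 13×5 + 12×2 + 11×4 + 12×4 + 10×3 + 13×3 = 320
Proposal D: 14×4 + 13×3 + 12×5 + 11×2 + 12×2 + 10×1 + 13×1 = 224
Proposal E: 14×2 + 13×2 + 12×4 + 11×5 + 12×3 + 10×5 + 13×5 = 308

Proposal C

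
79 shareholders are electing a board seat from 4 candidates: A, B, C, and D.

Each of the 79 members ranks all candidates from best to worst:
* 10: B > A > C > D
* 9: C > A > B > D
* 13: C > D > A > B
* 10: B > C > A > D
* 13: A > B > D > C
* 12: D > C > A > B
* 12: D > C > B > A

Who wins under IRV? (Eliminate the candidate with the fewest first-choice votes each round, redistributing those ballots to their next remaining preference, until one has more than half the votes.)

Round 1: A 13, B 20, C 22, D 24. A eliminated.
Round 2: B 33, C 22, D 24. C eliminated.
Round 3: B 42, D 37. B has a majority (≥40).

B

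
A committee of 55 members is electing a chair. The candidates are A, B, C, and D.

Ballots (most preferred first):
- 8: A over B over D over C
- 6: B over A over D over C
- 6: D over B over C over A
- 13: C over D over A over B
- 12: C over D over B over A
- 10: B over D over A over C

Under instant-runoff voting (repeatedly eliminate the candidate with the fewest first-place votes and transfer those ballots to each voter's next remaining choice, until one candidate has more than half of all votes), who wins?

B

Round 1: A 8, B 16, C 25, D 6. D eliminated.
Round 2: A 8, B 22, C 25. A eliminated.
Round 3: B 30, C 25. B has a majority (≥28).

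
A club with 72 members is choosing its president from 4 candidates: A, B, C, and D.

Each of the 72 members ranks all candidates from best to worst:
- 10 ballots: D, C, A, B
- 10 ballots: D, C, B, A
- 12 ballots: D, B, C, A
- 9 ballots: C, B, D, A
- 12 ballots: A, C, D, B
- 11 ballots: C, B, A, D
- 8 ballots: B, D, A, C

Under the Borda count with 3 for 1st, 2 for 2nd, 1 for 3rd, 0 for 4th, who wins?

C

A: 10×1 + 10×0 + 12×0 + 9×0 + 12×3 + 11×1 + 8×1 = 65
B: 10×0 + 10×1 + 12×2 + 9×2 + 12×0 + 11×2 + 8×3 = 98
C: 10×2 + 10×2 + 12×1 + 9×3 + 12×2 + 11×3 + 8×0 = 136
D: 10×3 + 10×3 + 12×3 + 9×1 + 12×1 + 11×0 + 8×2 = 133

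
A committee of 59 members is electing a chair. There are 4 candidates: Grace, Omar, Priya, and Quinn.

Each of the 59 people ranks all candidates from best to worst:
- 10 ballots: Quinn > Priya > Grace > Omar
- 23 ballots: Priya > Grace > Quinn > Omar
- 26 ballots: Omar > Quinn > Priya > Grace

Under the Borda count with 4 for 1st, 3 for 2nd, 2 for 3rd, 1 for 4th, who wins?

Grace: 10×2 + 23×3 + 26×1 = 115
Omar: 10×1 + 23×1 + 26×4 = 137
Priya: 10×3 + 23×4 + 26×2 = 174
Quinn: 10×4 + 23×2 + 26×3 = 164

Priya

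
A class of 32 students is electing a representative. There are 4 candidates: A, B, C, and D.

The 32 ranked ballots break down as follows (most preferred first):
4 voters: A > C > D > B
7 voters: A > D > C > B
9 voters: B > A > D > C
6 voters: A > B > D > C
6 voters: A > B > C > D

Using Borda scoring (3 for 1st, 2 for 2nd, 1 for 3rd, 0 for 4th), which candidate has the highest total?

A: 4×3 + 7×3 + 9×2 + 6×3 + 6×3 = 87
B: 4×0 + 7×0 + 9×3 + 6×2 + 6×2 = 51
C: 4×2 + 7×1 + 9×0 + 6×0 + 6×1 = 21
D: 4×1 + 7×2 + 9×1 + 6×1 + 6×0 = 33

A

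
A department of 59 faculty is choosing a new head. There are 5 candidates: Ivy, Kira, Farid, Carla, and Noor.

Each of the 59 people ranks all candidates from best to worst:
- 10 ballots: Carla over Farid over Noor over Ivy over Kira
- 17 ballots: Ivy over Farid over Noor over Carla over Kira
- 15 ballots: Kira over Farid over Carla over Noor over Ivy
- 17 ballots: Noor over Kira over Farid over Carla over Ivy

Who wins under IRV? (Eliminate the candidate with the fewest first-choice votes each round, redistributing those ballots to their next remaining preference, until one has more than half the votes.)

Noor

Round 1: Ivy 17, Kira 15, Farid 0, Carla 10, Noor 17. Farid eliminated.
Round 2: Ivy 17, Kira 15, Carla 10, Noor 17. Carla eliminated.
Round 3: Ivy 17, Kira 15, Noor 27. Kira eliminated.
Round 4: Ivy 17, Noor 42. Noor has a majority (≥30).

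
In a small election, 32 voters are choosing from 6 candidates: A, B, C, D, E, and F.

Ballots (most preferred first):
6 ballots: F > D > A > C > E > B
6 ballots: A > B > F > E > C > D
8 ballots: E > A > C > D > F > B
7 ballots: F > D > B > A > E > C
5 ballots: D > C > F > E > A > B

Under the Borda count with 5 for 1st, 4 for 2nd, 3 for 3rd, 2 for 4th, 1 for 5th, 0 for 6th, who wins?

A: 6×3 + 6×5 + 8×4 + 7×2 + 5×1 = 99
B: 6×0 + 6×4 + 8×0 + 7×3 + 5×0 = 45
C: 6×2 + 6×1 + 8×3 + 7×0 + 5×4 = 62
D: 6×4 + 6×0 + 8×2 + 7×4 + 5×5 = 93
E: 6×1 + 6×2 + 8×5 + 7×1 + 5×2 = 75
F: 6×5 + 6×3 + 8×1 + 7×5 + 5×3 = 106

F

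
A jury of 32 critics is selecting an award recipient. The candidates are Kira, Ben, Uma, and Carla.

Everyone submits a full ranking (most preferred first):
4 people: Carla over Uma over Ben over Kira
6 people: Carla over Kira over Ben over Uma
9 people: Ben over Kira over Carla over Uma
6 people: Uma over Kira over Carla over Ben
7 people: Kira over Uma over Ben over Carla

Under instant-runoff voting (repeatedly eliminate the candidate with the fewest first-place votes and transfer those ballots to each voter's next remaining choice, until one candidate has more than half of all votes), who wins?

Kira

Round 1: Kira 7, Ben 9, Uma 6, Carla 10. Uma eliminated.
Round 2: Kira 13, Ben 9, Carla 10. Ben eliminated.
Round 3: Kira 22, Carla 10. Kira has a majority (≥17).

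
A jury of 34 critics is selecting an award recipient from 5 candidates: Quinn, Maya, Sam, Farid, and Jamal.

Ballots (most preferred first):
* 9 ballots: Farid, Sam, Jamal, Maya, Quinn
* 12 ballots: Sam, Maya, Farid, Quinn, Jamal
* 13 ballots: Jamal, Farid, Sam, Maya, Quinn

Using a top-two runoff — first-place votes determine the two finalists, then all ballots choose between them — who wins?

Sam

Round 1 first-place votes: Quinn 0, Maya 0, Sam 12, Farid 9, Jamal 13. Jamal and Sam advance.
Runoff: Jamal is ranked above Sam on 13 ballots, Sam above Jamal on 21.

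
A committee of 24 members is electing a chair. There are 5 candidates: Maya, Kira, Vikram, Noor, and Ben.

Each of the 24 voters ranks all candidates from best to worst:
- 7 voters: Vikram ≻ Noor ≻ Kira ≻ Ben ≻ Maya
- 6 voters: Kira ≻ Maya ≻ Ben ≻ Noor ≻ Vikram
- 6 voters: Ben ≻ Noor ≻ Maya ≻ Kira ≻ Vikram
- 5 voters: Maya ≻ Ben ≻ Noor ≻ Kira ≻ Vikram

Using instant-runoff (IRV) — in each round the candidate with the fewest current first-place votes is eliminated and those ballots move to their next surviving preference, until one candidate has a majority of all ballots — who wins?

Ben

Round 1: Maya 5, Kira 6, Vikram 7, Noor 0, Ben 6. Noor eliminated.
Round 2: Maya 5, Kira 6, Vikram 7, Ben 6. Maya eliminated.
Round 3: Kira 6, Vikram 7, Ben 11. Kira eliminated.
Round 4: Vikram 7, Ben 17. Ben has a majority (≥13).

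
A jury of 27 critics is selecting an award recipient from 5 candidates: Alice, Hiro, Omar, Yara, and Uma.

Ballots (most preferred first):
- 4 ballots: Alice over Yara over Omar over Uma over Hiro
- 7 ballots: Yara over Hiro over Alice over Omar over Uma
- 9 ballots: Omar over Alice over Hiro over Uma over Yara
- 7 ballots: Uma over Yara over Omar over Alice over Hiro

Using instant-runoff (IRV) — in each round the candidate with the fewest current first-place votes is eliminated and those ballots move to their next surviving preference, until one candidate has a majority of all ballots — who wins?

Round 1: Alice 4, Hiro 0, Omar 9, Yara 7, Uma 7. Hiro eliminated.
Round 2: Alice 4, Omar 9, Yara 7, Uma 7. Alice eliminated.
Round 3: Omar 9, Yara 11, Uma 7. Uma eliminated.
Round 4: Omar 9, Yara 18. Yara has a majority (≥14).

Yara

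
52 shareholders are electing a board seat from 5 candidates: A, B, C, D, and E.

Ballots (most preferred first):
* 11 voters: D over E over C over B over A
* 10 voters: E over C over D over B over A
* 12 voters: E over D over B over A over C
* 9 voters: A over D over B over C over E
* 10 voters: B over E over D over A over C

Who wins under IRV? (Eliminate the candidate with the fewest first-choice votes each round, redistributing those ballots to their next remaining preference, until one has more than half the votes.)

Round 1: A 9, B 10, C 0, D 11, E 22. C eliminated.
Round 2: A 9, B 10, D 11, E 22. A eliminated.
Round 3: B 10, D 20, E 22. B eliminated.
Round 4: D 20, E 32. E has a majority (≥27).

E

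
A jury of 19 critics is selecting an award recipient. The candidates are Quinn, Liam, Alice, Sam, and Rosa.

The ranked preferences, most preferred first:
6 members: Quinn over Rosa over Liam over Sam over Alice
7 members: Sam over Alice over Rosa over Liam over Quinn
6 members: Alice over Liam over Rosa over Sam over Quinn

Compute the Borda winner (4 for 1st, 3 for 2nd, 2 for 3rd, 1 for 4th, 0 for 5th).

Quinn: 6×4 + 7×0 + 6×0 = 24
Liam: 6×2 + 7×1 + 6×3 = 37
Alice: 6×0 + 7×3 + 6×4 = 45
Sam: 6×1 + 7×4 + 6×1 = 40
Rosa: 6×3 + 7×2 + 6×2 = 44

Alice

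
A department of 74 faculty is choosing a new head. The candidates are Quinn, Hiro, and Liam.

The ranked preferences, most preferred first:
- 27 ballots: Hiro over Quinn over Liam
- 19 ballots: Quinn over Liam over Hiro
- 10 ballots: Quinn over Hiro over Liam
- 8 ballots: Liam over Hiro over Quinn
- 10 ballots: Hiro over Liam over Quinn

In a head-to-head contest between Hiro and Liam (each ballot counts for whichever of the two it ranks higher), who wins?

Hiro is ranked above Liam on 47 ballots; Liam above Hiro on 27.

Hiro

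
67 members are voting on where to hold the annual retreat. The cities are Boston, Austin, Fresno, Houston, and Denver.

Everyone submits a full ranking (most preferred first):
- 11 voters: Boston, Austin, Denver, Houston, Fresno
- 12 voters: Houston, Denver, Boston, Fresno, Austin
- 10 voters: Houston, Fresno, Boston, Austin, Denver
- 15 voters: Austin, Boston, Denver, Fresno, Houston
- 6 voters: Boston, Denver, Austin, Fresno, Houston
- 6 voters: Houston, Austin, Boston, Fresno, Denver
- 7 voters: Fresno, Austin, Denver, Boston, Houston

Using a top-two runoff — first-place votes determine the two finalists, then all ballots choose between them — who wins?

Round 1 first-place votes: Boston 17, Austin 15, Fresno 7, Houston 28, Denver 0. Houston and Boston advance.
Runoff: Houston is ranked above Boston on 28 ballots, Boston above Houston on 39.

Boston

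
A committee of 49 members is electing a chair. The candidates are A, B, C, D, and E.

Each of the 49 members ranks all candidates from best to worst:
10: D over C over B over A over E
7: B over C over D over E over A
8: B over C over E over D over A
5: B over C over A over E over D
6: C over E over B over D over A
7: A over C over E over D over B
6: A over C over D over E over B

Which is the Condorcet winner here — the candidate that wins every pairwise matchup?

C

C vs A: 36–13
C vs B: 29–20
C vs D: 39–10
C vs E: 49–0
C beats every other candidate.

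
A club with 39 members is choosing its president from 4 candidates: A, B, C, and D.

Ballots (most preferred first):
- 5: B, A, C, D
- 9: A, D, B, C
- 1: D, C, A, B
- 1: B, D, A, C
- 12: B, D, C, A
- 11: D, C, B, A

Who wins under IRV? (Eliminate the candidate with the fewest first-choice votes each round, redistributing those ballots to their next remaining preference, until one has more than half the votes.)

D

Round 1: A 9, B 18, C 0, D 12. C eliminated.
Round 2: A 9, B 18, D 12. A eliminated.
Round 3: B 18, D 21. D has a majority (≥20).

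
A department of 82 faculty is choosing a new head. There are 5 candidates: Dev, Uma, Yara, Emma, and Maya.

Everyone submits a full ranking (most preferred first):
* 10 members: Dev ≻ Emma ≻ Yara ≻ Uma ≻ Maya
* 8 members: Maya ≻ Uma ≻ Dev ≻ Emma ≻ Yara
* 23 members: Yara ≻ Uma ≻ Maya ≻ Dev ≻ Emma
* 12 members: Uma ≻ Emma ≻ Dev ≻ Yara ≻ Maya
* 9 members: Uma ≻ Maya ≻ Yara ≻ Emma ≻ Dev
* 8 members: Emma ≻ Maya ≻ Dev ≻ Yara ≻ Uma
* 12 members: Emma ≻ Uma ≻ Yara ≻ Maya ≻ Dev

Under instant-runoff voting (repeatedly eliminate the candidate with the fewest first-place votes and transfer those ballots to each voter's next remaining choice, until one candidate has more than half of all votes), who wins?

Round 1: Dev 10, Uma 21, Yara 23, Emma 20, Maya 8. Maya eliminated.
Round 2: Dev 10, Uma 29, Yara 23, Emma 20. Dev eliminated.
Round 3: Uma 29, Yara 23, Emma 30. Yara eliminated.
Round 4: Uma 52, Emma 30. Uma has a majority (≥42).

Uma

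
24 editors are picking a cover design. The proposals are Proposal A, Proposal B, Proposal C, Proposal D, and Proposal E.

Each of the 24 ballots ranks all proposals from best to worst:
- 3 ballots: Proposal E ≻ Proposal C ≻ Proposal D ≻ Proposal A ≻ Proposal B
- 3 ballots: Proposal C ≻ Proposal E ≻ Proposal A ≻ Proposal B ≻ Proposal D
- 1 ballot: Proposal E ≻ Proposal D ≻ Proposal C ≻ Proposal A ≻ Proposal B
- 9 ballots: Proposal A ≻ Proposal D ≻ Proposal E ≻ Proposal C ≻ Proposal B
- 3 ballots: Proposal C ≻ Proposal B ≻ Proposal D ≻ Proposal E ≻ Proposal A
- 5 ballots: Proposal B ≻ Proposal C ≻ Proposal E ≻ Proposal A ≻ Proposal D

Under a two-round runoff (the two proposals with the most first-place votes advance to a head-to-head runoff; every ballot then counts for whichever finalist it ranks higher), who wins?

Round 1 first-place votes: Proposal A 9, Proposal B 5, Proposal C 6, Proposal D 0, Proposal E 4. Proposal A and Proposal C advance.
Runoff: Proposal A is ranked above Proposal C on 9 ballots, Proposal C above Proposal A on 15.

Proposal C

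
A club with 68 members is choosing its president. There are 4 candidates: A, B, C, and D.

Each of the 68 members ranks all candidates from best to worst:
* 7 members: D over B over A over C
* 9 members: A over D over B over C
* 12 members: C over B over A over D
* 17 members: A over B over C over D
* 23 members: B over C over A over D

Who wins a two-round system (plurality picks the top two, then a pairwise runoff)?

Round 1 first-place votes: A 26, B 23, C 12, D 7. A and B advance.
Runoff: A is ranked above B on 26 ballots, B above A on 42.

B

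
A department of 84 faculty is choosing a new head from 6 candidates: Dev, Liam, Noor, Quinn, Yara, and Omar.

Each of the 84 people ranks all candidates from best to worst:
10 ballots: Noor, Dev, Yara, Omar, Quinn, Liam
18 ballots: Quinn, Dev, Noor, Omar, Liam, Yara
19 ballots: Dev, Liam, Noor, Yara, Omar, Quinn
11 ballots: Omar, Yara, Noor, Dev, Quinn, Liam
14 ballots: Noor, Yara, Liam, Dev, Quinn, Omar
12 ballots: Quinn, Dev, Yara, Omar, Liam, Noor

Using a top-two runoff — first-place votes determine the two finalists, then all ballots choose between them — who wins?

Round 1 first-place votes: Dev 19, Liam 0, Noor 24, Quinn 30, Yara 0, Omar 11. Quinn and Noor advance.
Runoff: Quinn is ranked above Noor on 30 ballots, Noor above Quinn on 54.

Noor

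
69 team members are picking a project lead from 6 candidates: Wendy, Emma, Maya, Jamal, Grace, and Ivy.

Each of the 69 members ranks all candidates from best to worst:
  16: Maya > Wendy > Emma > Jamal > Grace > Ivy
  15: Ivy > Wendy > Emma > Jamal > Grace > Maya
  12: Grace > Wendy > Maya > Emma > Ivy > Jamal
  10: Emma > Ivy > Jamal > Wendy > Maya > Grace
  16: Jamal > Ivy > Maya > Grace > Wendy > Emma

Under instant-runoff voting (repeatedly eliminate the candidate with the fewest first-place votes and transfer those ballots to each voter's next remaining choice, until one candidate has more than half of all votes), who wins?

Ivy

Round 1: Wendy 0, Emma 10, Maya 16, Jamal 16, Grace 12, Ivy 15. Wendy eliminated.
Round 2: Emma 10, Maya 16, Jamal 16, Grace 12, Ivy 15. Emma eliminated.
Round 3: Maya 16, Jamal 16, Grace 12, Ivy 25. Grace eliminated.
Round 4: Maya 28, Jamal 16, Ivy 25. Jamal eliminated.
Round 5: Maya 28, Ivy 41. Ivy has a majority (≥35).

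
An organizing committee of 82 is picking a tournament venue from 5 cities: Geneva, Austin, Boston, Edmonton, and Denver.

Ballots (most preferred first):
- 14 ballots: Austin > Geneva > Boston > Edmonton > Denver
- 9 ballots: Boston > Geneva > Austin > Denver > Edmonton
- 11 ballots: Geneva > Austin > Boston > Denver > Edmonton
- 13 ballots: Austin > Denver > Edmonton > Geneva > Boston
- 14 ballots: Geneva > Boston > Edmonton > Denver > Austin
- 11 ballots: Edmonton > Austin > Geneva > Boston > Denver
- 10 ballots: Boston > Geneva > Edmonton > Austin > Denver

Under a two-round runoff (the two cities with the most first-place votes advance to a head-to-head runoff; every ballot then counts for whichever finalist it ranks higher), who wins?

Round 1 first-place votes: Geneva 25, Austin 27, Boston 19, Edmonton 11, Denver 0. Austin and Geneva advance.
Runoff: Austin is ranked above Geneva on 38 ballots, Geneva above Austin on 44.

Geneva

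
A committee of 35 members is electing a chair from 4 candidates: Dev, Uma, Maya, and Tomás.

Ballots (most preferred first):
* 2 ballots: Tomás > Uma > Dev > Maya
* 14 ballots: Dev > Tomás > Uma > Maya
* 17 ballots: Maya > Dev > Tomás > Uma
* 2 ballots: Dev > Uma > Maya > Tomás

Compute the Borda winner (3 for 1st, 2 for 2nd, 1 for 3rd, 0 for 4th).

Dev

Dev: 2×1 + 14×3 + 17×2 + 2×3 = 84
Uma: 2×2 + 14×1 + 17×0 + 2×2 = 22
Maya: 2×0 + 14×0 + 17×3 + 2×1 = 53
Tomás: 2×3 + 14×2 + 17×1 + 2×0 = 51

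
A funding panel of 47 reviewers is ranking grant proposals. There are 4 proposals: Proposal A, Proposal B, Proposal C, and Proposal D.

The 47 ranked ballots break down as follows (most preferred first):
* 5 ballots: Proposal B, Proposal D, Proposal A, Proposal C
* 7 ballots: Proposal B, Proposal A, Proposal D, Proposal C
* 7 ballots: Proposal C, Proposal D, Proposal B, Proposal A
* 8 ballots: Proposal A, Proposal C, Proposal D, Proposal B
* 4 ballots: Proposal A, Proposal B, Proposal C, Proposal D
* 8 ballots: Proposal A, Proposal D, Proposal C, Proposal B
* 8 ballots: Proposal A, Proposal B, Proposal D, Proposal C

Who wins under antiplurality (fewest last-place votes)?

Proposal D

Last-place votes: Proposal A 7, Proposal B 16, Proposal C 20, Proposal D 4.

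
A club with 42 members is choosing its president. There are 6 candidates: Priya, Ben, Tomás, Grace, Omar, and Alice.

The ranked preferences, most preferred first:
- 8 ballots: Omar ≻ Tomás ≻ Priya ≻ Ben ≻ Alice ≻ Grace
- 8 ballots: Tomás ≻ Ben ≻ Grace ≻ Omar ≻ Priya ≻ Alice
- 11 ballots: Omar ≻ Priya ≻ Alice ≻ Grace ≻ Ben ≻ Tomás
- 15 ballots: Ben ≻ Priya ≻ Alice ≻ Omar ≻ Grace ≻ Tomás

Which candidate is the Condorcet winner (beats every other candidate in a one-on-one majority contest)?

Ben vs Priya: 23–19
Ben vs Tomás: 26–16
Ben vs Grace: 31–11
Ben vs Omar: 23–19
Ben vs Alice: 31–11
Ben beats every other candidate.

Ben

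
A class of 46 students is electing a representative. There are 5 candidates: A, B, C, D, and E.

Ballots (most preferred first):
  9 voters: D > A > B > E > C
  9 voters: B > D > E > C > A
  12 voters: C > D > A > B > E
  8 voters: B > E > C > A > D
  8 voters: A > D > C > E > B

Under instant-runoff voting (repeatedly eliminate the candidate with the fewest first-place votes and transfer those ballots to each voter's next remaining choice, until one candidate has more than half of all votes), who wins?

D

Round 1: A 8, B 17, C 12, D 9, E 0. E eliminated.
Round 2: A 8, B 17, C 12, D 9. A eliminated.
Round 3: B 17, C 12, D 17. C eliminated.
Round 4: B 17, D 29. D has a majority (≥24).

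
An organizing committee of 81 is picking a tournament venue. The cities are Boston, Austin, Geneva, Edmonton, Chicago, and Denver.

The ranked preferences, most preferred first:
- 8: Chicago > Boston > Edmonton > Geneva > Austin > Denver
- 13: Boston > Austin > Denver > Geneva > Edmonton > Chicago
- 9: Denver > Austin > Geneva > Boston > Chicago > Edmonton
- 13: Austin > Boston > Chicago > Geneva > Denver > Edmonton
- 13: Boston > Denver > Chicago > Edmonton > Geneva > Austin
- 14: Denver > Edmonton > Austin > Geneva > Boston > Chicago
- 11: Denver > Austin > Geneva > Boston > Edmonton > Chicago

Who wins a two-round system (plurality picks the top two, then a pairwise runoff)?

Round 1 first-place votes: Boston 26, Austin 13, Geneva 0, Edmonton 0, Chicago 8, Denver 34. Denver and Boston advance.
Runoff: Denver is ranked above Boston on 34 ballots, Boston above Denver on 47.

Boston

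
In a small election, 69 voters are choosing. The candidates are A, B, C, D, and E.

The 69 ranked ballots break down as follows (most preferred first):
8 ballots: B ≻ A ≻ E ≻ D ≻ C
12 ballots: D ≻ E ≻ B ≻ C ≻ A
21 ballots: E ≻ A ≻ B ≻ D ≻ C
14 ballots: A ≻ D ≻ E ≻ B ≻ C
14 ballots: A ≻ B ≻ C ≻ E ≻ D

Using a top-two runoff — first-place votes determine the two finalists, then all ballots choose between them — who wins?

Round 1 first-place votes: A 28, B 8, C 0, D 12, E 21. A and E advance.
Runoff: A is ranked above E on 36 ballots, E above A on 33.

A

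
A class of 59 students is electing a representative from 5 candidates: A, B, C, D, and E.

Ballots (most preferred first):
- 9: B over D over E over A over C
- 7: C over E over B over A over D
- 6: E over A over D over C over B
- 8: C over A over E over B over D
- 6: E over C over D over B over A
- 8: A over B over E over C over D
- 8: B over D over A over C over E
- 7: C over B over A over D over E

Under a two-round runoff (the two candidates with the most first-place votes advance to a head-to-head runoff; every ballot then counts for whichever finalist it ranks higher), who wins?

C

Round 1 first-place votes: A 8, B 17, C 22, D 0, E 12. C and B advance.
Runoff: C is ranked above B on 34 ballots, B above C on 25.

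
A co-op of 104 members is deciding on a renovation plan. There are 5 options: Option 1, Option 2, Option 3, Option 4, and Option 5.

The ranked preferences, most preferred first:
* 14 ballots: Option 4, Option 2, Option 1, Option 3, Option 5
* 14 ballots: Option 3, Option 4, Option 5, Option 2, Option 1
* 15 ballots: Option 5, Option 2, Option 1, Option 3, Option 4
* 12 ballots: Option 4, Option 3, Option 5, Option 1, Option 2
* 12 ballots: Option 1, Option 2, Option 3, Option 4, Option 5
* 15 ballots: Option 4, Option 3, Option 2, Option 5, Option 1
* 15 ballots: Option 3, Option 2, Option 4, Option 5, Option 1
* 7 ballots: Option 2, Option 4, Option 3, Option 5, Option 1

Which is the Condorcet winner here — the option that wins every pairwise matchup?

Option 3

Option 3 vs Option 1: 63–41
Option 3 vs Option 2: 56–48
Option 3 vs Option 4: 56–48
Option 3 vs Option 5: 89–15
Option 3 beats every other option.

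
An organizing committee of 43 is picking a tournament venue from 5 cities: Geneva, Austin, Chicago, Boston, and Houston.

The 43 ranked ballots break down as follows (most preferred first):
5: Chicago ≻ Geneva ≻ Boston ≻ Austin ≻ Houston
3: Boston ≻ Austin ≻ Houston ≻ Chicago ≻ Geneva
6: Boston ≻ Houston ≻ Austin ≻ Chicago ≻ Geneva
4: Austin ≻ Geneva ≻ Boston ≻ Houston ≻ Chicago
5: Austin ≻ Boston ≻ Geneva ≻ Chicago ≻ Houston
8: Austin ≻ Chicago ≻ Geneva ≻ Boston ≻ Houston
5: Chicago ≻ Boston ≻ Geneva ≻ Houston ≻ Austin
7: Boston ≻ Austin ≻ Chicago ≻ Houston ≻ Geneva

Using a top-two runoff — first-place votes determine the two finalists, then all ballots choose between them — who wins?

Boston

Round 1 first-place votes: Geneva 0, Austin 17, Chicago 10, Boston 16, Houston 0. Austin and Boston advance.
Runoff: Austin is ranked above Boston on 17 ballots, Boston above Austin on 26.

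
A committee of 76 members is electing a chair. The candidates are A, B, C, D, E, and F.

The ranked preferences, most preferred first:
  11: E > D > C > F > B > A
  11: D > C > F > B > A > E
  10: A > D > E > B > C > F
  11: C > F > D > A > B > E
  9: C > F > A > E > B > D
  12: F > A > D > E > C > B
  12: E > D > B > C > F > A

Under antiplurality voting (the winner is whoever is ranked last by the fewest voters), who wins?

Last-place votes: A 23, B 12, C 0, D 9, E 22, F 10.

C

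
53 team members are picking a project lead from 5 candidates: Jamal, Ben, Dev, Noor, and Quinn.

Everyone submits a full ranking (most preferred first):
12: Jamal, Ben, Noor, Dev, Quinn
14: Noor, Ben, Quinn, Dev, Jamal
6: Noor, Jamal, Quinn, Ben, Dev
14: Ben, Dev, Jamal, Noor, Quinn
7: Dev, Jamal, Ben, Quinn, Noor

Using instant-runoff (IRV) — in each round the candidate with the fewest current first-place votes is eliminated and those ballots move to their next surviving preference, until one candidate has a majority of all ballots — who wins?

Round 1: Jamal 12, Ben 14, Dev 7, Noor 20, Quinn 0. Quinn eliminated.
Round 2: Jamal 12, Ben 14, Dev 7, Noor 20. Dev eliminated.
Round 3: Jamal 19, Ben 14, Noor 20. Ben eliminated.
Round 4: Jamal 33, Noor 20. Jamal has a majority (≥27).

Jamal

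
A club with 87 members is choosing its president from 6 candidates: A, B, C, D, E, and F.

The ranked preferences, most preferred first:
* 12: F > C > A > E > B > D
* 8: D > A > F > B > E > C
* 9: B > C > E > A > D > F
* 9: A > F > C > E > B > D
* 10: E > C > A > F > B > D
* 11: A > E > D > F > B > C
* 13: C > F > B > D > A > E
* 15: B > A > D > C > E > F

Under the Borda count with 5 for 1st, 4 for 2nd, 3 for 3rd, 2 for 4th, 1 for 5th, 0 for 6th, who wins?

A

A: 12×3 + 8×4 + 9×2 + 9×5 + 10×3 + 11×5 + 13×1 + 15×4 = 289
B: 12×1 + 8×2 + 9×5 + 9×1 + 10×1 + 11×1 + 13×3 + 15×5 = 217
C: 12×4 + 8×0 + 9×4 + 9×3 + 10×4 + 11×0 + 13×5 + 15×2 = 246
D: 12×0 + 8×5 + 9×1 + 9×0 + 10×0 + 11×3 + 13×2 + 15×3 = 153
E: 12×2 + 8×1 + 9×3 + 9×2 + 10×5 + 11×4 + 13×0 + 15×1 = 186
F: 12×5 + 8×3 + 9×0 + 9×4 + 10×2 + 11×2 + 13×4 + 15×0 = 214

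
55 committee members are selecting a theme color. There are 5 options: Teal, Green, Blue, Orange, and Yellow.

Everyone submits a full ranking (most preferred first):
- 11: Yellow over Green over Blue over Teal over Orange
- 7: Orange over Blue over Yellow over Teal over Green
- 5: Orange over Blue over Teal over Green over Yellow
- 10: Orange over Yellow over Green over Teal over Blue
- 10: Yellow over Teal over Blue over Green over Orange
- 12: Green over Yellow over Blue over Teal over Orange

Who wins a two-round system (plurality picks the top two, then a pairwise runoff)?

Round 1 first-place votes: Teal 0, Green 12, Blue 0, Orange 22, Yellow 21. Orange and Yellow advance.
Runoff: Orange is ranked above Yellow on 22 ballots, Yellow above Orange on 33.

Yellow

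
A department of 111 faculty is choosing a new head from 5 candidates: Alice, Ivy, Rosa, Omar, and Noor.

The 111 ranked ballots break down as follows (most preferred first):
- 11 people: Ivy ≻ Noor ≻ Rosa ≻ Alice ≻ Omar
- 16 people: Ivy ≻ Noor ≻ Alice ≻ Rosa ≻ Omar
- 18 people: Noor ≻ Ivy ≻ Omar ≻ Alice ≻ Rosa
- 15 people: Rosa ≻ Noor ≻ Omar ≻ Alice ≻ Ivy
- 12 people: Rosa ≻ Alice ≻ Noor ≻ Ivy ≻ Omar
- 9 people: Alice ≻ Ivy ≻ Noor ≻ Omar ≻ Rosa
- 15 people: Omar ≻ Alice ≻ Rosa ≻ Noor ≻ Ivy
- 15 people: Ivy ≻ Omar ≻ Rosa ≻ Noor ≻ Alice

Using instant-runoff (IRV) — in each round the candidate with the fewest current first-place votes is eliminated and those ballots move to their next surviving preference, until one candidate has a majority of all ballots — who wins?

Ivy

Round 1: Alice 9, Ivy 42, Rosa 27, Omar 15, Noor 18. Alice eliminated.
Round 2: Ivy 51, Rosa 27, Omar 15, Noor 18. Omar eliminated.
Round 3: Ivy 51, Rosa 42, Noor 18. Noor eliminated.
Round 4: Ivy 69, Rosa 42. Ivy has a majority (≥56).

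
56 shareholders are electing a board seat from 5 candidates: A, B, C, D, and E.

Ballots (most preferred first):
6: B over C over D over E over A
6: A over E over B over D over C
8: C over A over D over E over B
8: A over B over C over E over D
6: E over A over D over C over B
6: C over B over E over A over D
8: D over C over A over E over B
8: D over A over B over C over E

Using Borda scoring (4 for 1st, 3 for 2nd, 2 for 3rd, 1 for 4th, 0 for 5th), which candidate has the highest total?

A: 6×0 + 6×4 + 8×3 + 8×4 + 6×3 + 6×1 + 8×2 + 8×3 = 144
B: 6×4 + 6×2 + 8×0 + 8×3 + 6×0 + 6×3 + 8×0 + 8×2 = 94
C: 6×3 + 6×0 + 8×4 + 8×2 + 6×1 + 6×4 + 8×3 + 8×1 = 128
D: 6×2 + 6×1 + 8×2 + 8×0 + 6×2 + 6×0 + 8×4 + 8×4 = 110
E: 6×1 + 6×3 + 8×1 + 8×1 + 6×4 + 6×2 + 8×1 + 8×0 = 84

A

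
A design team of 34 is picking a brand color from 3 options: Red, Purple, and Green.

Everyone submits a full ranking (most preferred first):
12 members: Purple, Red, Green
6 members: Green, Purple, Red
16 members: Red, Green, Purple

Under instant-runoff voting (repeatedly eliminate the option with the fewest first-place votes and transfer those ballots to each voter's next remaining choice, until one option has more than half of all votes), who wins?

Round 1: Red 16, Purple 12, Green 6. Green eliminated.
Round 2: Red 16, Purple 18. Purple has a majority (≥18).

Purple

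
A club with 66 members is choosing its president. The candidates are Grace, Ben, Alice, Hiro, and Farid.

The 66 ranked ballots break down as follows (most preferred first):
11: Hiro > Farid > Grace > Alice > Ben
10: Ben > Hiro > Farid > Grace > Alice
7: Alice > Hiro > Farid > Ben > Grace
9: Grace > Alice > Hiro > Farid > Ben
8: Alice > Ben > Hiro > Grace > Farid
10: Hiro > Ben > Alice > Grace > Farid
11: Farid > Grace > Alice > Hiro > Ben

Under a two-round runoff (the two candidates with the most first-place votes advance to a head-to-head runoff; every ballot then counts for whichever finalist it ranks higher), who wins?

Alice

Round 1 first-place votes: Grace 9, Ben 10, Alice 15, Hiro 21, Farid 11. Hiro and Alice advance.
Runoff: Hiro is ranked above Alice on 31 ballots, Alice above Hiro on 35.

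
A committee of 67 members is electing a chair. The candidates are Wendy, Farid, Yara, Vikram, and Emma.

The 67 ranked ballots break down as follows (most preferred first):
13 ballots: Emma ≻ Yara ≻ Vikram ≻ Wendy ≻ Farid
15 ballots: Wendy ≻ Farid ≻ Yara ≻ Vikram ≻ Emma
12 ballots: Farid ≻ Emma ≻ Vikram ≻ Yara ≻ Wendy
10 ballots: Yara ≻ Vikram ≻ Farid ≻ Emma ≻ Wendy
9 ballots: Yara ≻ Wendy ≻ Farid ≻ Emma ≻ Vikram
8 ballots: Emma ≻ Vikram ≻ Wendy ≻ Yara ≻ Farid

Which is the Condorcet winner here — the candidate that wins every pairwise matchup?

Yara vs Wendy: 44–23
Yara vs Farid: 40–27
Yara vs Vikram: 47–20
Yara vs Emma: 34–33
Yara beats every other candidate.

Yara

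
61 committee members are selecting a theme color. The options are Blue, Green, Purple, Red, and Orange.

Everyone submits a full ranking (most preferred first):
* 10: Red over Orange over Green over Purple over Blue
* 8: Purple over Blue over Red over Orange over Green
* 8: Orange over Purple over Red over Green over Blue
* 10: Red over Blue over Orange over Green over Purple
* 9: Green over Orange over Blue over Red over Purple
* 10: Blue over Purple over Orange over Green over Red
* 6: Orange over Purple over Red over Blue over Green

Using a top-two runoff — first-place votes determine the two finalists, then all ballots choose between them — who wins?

Orange

Round 1 first-place votes: Blue 10, Green 9, Purple 8, Red 20, Orange 14. Red and Orange advance.
Runoff: Red is ranked above Orange on 28 ballots, Orange above Red on 33.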